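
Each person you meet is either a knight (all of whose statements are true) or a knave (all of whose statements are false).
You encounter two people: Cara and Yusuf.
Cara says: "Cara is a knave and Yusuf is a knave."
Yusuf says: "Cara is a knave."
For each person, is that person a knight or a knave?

Knights: Yusuf. Knaves: Cara.

Cara is a knave, so "Cara is a knave and Yusuf is a knave" must be false — and it is.
Yusuf is a knight; "Cara is a knave" is true, as required.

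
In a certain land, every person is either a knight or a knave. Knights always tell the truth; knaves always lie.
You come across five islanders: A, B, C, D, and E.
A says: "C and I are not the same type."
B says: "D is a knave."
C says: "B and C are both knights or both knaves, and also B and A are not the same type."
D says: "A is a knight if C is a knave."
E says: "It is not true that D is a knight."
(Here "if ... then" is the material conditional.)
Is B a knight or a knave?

B is a knight.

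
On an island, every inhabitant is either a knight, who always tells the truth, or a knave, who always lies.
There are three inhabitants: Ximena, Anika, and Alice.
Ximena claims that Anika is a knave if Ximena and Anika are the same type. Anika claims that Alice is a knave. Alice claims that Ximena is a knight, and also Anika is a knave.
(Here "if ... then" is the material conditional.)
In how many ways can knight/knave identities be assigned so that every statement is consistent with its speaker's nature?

1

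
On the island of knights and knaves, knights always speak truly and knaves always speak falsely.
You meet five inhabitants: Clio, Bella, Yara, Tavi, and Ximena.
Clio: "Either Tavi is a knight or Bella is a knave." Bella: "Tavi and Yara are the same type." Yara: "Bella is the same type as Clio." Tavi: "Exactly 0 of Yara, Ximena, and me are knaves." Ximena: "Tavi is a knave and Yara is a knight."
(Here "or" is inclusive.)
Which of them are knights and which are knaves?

Clio is a knave, Bella is a knight, Yara is a knave, Tavi is a knave, and Ximena is a knave.

Suppose Clio is a knight. Then Clio's statement "either Tavi is a knight or Bella is a knave" would have to be true. Checking the 16 ways to assign the others, none is consistent with every speaker.
(For instance, with Bella=knight, Yara=knave, Tavi=knave, Ximena=knave, Clio's claim "either Tavi is a knight or Bella is a knave" comes out false where it would need to be true.)
So Clio must be a knave, making "either Tavi is a knight or Bella is a knave" false. Taking Clio=knave, Bella=knight, Yara=knave, Tavi=knave, Ximena=knave, each remaining statement checks out:
  Bella (knight): "Tavi and Yara are the same type" — true. ✓
  Yara (knave): "Bella is the same type as Clio" — false. ✓
  Tavi (knave): "exactly 0 of Yara, Ximena, and me are knaves" — false. ✓
  Ximena (knave): "Tavi is a knave and Yara is a knight" — false. ✓
This is the unique consistent assignment.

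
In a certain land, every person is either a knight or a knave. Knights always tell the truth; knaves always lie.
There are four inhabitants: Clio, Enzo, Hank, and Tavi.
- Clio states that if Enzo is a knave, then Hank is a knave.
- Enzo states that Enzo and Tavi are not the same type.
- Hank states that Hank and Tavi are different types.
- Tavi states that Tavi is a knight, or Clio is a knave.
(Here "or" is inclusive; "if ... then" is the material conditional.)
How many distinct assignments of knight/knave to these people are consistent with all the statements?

3

Consistent assignments:
  Clio=knight, Enzo=knight, Hank=knight, Tavi=knave
  Clio=knight, Enzo=knight, Hank=knave, Tavi=knave
  Clio=knight, Enzo=knave, Hank=knave, Tavi=knave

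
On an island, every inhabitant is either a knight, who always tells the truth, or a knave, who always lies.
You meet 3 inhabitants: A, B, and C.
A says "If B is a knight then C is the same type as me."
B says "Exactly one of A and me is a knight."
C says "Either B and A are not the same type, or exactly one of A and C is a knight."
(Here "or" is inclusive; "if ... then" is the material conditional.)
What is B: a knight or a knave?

B is a knight.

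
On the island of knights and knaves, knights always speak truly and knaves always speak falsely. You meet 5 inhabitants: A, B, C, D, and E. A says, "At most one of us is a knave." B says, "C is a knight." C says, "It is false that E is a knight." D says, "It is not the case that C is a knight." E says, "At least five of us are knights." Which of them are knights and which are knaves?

Suppose A is a knight. Then A's statement "at most one of us is a knave" would have to be true. Checking the 16 ways to assign the others, none is consistent with every speaker.
(For instance, with B=knight, C=knight, D=knave, E=knave, A's claim "at most one of us is a knave" comes out false where it would need to be true.)
So A must be a knave, making "at most one of us is a knave" false. Taking A=knave, B=knight, C=knight, D=knave, E=knave, each remaining statement checks out:
  B (knight): "C is a knight" — true. ✓
  C (knight): "it is false that E is a knight" — true. ✓
  D (knave): "it is not the case that C is a knight" — false. ✓
  E (knave): "at least five of us are knights" — false. ✓
This is the unique consistent assignment.

A is a knave, B is a knight, C is a knight, D is a knave, and E is a knave.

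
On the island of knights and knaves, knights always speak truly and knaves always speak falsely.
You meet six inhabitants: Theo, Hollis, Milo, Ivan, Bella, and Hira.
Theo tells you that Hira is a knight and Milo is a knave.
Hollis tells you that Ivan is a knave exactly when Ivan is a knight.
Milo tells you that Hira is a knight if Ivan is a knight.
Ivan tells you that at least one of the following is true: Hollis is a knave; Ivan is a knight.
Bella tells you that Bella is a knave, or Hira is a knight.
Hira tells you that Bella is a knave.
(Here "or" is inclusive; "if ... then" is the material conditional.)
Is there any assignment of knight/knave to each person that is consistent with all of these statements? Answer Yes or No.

No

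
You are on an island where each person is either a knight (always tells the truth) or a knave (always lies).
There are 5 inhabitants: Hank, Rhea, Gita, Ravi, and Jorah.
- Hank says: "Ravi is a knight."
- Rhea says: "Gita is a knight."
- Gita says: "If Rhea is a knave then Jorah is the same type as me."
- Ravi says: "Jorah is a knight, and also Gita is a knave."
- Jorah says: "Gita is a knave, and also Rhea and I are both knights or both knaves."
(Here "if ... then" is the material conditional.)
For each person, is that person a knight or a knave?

Hank (knave): "Ravi is a knight" — false. ✓
Rhea is a knight; "Gita is a knight" is true, as required.
Since Gita is a knight, "if Rhea is a knave then Jorah is the same type as me" needs to be true, which holds.
Ravi is a knave; "Jorah is a knight, and also Gita is a knave" is false, as required.
Jorah is a knave; "Gita is a knave, and also Rhea and I are both knights or both knaves" is false, as required.

Knights: Rhea and Gita. Knaves: Hank, Ravi, and Jorah.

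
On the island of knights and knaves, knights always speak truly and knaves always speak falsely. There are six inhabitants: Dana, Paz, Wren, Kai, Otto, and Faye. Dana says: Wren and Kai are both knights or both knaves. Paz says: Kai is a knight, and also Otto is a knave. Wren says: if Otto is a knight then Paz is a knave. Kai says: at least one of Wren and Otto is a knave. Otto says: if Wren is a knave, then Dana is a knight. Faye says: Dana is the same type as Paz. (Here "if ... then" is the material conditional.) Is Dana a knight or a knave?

Consistent assignments: {Dana=knave, Paz=knave, Wren=knight, Kai=knave, Otto=knight, Faye=knight}
In every consistent assignment, Dana is a knave.

Dana is a knave.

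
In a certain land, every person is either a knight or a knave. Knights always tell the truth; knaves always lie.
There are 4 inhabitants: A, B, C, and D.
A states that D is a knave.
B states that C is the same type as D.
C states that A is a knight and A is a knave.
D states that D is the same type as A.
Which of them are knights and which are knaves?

A is a knight, B is a knight, C is a knave, and D is a knave.

Suppose A is a knave. Then A's statement "D is a knave" would have to be false. Checking the 8 ways to assign the others, none is consistent with every speaker.
(For instance, with B=knight, C=knave, D=knave, A's claim "D is a knave" comes out true where it would need to be false.)
So A must be a knight, making "D is a knave" true. Taking A=knight, B=knight, C=knave, D=knave, each remaining statement checks out:
  B (knight): "C is the same type as D" — true. ✓
  C (knave): "A is a knight and A is a knave" — false. ✓
  D (knave): "D is the same type as A" — false. ✓
This is the unique consistent assignment.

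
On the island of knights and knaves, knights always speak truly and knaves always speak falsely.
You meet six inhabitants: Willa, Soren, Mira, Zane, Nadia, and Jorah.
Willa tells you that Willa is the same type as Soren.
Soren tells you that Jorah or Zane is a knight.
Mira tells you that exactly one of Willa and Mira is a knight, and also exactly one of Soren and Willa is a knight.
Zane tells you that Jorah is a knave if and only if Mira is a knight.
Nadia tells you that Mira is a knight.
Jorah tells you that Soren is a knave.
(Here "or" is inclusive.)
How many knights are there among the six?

4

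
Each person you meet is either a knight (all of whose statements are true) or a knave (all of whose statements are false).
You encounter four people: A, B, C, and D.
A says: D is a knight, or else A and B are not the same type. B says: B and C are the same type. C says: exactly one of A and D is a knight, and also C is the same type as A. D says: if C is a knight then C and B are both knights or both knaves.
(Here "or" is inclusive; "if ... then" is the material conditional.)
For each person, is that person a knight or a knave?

A is a knight; "D is a knight, or else A and B are not the same type" is True, as required.
B (knave): "B and C are the same type" — False. ✓
C is a knight, so "exactly one of A and D is a knight, and also C is the same type as A" must be True — and it is.
As a knave, D's statement "if C is a knight then C and B are both knights or both knaves" should be False; it is.

A is a knight, B is a knave, C is a knight, and D is a knave.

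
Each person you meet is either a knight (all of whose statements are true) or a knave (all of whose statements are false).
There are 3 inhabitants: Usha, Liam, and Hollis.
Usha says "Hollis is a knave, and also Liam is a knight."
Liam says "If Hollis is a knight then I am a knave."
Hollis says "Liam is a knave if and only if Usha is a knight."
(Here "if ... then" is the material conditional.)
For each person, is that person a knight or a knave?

Knights: Usha and Liam. Knaves: Hollis.

Usha is a knight, and the claim "Hollis is a knave, and also Liam is a knight" is indeed True.
Liam is a knight, and the claim "if Hollis is a knight then I am a knave" is indeed True.
Hollis is a knave; "Liam is a knave if and only if Usha is a knight" is false, as required.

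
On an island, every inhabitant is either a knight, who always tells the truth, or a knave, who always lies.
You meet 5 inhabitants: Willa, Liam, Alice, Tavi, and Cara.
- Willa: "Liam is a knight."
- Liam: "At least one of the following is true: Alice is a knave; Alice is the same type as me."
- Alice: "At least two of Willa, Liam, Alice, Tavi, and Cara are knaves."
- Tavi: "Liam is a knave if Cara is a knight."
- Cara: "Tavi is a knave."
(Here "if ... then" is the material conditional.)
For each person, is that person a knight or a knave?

Willa is a knave, Liam is a knave, Alice is a knight, Tavi is a knight, and Cara is a knave.

Since Willa is a knave, "Liam is a knight" needs to be False, which holds.
Liam (knave): "at least one of the following is true: Alice is a knave; Alice is the same type as me" — False. ✓
Alice is a knight, and the claim "at least two of Willa, Liam, Alice, Tavi, and Cara are knaves" is indeed true.
Since Tavi is a knight, "Liam is a knave if Cara is a knight" needs to be true, which holds.
Cara is a knave, so "Tavi is a knave" must be False — and it is.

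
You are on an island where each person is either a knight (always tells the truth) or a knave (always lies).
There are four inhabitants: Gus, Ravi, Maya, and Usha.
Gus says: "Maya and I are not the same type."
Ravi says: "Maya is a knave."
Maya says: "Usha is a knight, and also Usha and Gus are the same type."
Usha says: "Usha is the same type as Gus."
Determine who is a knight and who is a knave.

Knights: Gus and Ravi. Knaves: Maya and Usha.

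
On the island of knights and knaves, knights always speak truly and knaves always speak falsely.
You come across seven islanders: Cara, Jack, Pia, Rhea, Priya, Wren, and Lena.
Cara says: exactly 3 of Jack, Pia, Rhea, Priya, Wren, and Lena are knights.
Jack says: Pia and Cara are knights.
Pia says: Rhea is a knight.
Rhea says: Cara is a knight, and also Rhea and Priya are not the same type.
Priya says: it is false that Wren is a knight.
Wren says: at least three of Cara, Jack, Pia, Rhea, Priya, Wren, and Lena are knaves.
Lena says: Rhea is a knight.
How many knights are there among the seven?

1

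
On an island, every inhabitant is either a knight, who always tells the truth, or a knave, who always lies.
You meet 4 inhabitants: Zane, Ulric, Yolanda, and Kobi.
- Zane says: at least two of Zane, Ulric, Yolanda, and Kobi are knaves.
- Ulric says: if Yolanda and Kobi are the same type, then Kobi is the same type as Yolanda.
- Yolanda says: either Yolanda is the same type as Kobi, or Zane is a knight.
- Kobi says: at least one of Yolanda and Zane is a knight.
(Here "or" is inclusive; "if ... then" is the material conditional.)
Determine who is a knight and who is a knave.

Zane is a knave, Ulric is a knight, Yolanda is a knight, and Kobi is a knight.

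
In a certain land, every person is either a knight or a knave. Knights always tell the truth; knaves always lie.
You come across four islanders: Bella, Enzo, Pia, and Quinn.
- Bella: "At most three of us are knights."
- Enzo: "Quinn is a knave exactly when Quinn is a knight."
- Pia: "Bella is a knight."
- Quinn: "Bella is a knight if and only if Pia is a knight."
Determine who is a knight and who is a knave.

Knights: Bella, Pia, and Quinn. Knaves: Enzo.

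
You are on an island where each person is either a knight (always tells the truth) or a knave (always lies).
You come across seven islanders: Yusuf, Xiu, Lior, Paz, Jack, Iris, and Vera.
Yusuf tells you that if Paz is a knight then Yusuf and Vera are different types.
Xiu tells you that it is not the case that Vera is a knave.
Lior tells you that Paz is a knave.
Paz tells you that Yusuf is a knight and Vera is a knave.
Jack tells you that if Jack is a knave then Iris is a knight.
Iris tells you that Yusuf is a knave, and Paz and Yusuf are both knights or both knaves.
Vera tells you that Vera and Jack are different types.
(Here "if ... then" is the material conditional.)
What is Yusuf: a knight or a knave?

Yusuf is a knight.

Consistent assignments: {Yusuf=knight, Xiu=knight, Lior=knight, Paz=knave, Jack=knave, Iris=knave, Vera=knight}; {Yusuf=knight, Xiu=knave, Lior=knave, Paz=knight, Jack=knave, Iris=knave, Vera=knave}
In every consistent assignment, Yusuf is a knight.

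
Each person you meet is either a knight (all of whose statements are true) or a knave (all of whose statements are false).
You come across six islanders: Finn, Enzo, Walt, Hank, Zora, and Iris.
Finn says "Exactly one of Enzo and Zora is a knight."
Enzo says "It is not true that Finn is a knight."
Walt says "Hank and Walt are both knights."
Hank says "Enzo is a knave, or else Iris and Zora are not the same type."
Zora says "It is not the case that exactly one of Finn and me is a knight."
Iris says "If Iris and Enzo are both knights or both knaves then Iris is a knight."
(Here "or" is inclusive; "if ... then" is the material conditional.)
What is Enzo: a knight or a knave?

Enzo is a knave.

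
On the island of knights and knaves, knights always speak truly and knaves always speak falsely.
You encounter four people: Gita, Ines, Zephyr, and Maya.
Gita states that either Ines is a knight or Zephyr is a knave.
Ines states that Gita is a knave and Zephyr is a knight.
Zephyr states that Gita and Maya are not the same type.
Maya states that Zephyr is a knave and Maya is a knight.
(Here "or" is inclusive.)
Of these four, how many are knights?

2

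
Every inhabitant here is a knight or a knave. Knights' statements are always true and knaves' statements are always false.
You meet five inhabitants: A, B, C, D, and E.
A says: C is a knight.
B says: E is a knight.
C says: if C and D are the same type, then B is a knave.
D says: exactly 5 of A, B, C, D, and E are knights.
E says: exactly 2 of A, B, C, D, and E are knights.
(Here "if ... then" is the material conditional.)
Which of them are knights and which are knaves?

A is a knave, B is a knight, C is a knave, D is a knave, and E is a knight.

A is a knave, so "C is a knight" must be False — and it is.
B is a knight, and the claim "E is a knight" is indeed True.
C is a knave, and the claim "if C and D are the same type, then B is a knave" is indeed False.
D is a knave; "exactly 5 of A, B, C, D, and E are knights" is False, as required.
E (knight): "exactly 2 of A, B, C, D, and E are knights" — True. ✓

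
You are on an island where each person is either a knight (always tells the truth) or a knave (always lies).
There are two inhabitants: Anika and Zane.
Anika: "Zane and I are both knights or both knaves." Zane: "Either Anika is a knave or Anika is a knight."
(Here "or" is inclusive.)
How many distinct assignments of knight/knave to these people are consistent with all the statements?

Consistent assignments:
  Anika=knight, Zane=knight
  Anika=knave, Zane=knight

2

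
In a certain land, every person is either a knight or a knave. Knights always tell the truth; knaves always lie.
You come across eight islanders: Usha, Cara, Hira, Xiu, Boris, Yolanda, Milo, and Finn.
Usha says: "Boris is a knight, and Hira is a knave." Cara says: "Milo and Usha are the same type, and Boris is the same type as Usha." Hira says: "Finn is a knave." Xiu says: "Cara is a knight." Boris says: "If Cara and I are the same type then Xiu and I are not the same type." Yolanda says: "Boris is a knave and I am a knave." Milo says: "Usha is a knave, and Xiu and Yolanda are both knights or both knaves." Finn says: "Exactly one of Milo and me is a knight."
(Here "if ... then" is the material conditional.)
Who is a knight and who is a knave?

Usha is a knight, Cara is a knave, Hira is a knave, Xiu is a knave, Boris is a knight, Yolanda is a knave, Milo is a knave, and Finn is a knight.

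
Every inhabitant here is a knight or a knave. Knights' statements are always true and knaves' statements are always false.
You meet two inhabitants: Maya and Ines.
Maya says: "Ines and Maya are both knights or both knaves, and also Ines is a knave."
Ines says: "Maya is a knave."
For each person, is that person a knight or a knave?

Maya is a knave; "Ines and Maya are both knights or both knaves, and also Ines is a knave" is False, as required.
Since Ines is a knight, "Maya is a knave" needs to be true, which holds.

Maya is a knave and Ines is a knight.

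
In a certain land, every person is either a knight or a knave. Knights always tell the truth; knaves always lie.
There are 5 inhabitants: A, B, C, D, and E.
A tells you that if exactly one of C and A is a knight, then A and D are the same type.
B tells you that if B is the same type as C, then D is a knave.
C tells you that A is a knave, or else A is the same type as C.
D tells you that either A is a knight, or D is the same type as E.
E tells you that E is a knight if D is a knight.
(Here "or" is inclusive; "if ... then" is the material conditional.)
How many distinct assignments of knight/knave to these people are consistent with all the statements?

4

Consistent assignments:
  A=knight, B=knight, C=knave, D=knight, E=knight
  A=knight, B=knight, C=knave, D=knight, E=knave
  A=knight, B=knave, C=knave, D=knight, E=knight
  A=knight, B=knave, C=knave, D=knight, E=knave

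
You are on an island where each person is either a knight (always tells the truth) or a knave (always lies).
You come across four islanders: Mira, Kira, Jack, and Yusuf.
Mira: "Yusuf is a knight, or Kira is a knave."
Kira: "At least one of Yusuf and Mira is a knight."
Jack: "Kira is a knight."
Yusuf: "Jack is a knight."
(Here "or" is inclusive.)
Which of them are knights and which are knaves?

Knights: Mira, Kira, Jack, and Yusuf. Knaves: none.

Suppose Mira is a knave. Then Mira's statement "Yusuf is a knight, or Kira is a knave" would have to be false. Checking the 8 ways to assign the others, none is consistent with every speaker.
(For instance, with Kira=knight, Jack=knight, Yusuf=knight, Mira's claim "Yusuf is a knight, or Kira is a knave" comes out true where it would need to be false.)
So Mira must be a knight, making "Yusuf is a knight, or Kira is a knave" true. Taking Mira=knight, Kira=knight, Jack=knight, Yusuf=knight, each remaining statement checks out:
  Kira (knight): "at least one of Yusuf and Mira is a knight" — true. ✓
  Jack (knight): "Kira is a knight" — true. ✓
  Yusuf (knight): "Jack is a knight" — true. ✓
This is the unique consistent assignment.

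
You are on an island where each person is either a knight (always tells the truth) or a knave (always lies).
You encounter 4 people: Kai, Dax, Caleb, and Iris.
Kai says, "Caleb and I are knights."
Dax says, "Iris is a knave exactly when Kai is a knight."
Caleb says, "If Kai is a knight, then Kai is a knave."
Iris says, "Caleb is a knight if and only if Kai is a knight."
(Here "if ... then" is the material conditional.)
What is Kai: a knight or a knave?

Consistent assignments: {Kai=knave, Dax=knave, Caleb=knight, Iris=knave}
In every consistent assignment, Kai is a knave.

Kai is a knave.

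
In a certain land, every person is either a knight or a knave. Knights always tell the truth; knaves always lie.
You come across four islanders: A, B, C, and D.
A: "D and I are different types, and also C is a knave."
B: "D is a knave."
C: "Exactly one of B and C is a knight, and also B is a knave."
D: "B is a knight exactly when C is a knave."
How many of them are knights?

2

The unique consistent assignment is A=knave, B=knave, C=knight, D=knight.
That has 2 knights.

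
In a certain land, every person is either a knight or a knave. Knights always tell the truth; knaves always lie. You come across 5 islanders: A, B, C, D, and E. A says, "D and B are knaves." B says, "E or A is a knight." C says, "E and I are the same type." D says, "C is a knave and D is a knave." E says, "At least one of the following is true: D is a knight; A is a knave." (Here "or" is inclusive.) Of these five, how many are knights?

The unique consistent assignment is A=knave, B=knight, C=knight, D=knave, E=knight.
That has 3 knights.

3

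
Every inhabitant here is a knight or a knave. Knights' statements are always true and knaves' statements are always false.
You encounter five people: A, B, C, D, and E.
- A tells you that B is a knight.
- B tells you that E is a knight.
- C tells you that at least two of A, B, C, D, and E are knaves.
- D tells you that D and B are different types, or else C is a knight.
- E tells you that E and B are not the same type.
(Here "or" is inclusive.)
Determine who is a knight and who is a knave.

Knights: C and D. Knaves: A, B, and E.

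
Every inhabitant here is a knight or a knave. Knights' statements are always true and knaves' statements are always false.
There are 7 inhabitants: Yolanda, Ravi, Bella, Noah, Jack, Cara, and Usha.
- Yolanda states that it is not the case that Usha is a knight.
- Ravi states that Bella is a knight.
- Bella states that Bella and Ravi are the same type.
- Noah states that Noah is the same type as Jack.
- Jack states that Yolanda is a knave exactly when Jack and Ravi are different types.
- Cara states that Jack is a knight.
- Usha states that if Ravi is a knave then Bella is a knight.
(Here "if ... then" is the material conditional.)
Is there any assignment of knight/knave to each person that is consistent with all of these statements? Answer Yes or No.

No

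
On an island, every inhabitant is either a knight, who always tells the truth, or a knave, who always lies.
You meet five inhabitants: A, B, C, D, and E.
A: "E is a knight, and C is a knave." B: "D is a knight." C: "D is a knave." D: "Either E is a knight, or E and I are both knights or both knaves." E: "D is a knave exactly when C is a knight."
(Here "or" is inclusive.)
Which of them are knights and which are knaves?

Knights: A, B, D, and E. Knaves: C.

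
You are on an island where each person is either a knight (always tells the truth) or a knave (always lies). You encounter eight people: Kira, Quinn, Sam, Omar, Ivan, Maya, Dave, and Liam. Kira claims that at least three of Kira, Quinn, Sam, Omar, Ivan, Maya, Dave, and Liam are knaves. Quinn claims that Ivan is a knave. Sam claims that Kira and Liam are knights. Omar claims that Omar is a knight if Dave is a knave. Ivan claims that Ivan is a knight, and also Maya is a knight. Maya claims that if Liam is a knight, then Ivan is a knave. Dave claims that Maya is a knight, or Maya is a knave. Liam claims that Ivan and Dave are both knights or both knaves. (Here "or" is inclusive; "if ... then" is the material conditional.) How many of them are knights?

5

The unique consistent assignment is Kira=knight, Quinn=knight, Sam=knave, Omar=knight, Ivan=knave, Maya=knight, Dave=knight, Liam=knave.
That has 5 knights.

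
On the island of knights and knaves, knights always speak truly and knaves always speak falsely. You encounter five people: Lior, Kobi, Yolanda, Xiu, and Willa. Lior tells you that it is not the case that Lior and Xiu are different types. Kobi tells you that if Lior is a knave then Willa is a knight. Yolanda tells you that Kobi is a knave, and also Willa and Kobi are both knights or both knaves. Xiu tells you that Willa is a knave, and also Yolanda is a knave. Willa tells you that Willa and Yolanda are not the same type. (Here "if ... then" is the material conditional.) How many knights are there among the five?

3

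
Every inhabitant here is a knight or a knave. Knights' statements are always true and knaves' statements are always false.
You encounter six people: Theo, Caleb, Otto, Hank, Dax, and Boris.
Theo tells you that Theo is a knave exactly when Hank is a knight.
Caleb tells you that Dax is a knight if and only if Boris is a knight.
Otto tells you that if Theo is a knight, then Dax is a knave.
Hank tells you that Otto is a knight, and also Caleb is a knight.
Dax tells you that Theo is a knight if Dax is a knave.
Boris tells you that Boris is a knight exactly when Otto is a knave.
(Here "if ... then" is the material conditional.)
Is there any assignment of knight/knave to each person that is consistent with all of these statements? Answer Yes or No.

Yes

One consistent assignment: Theo=knight, Caleb=knight, Otto=knave, Hank=knave, Dax=knight, Boris=knight.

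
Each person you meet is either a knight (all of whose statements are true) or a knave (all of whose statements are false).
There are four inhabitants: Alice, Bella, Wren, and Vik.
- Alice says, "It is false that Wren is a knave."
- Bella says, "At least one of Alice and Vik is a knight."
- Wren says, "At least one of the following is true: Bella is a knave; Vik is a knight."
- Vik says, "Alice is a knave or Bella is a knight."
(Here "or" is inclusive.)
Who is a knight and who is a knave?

Alice is a knight, Bella is a knight, Wren is a knight, and Vik is a knight.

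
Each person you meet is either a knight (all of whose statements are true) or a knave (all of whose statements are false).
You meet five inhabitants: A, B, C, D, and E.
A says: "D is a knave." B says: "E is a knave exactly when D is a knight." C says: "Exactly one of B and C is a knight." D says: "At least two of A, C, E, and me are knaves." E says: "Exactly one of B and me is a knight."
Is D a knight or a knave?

D is a knight.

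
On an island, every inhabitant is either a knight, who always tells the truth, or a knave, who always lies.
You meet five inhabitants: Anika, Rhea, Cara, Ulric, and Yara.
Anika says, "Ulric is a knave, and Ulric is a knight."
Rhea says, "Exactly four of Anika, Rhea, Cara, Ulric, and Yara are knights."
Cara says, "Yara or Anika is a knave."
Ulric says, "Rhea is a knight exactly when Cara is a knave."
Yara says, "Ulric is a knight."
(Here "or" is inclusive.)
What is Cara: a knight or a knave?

Cara is a knight.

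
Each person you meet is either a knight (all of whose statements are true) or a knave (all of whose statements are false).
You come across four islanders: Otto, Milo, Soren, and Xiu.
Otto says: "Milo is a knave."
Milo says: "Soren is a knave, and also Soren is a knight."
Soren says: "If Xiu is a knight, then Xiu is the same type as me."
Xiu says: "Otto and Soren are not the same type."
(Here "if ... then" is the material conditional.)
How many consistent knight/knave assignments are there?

2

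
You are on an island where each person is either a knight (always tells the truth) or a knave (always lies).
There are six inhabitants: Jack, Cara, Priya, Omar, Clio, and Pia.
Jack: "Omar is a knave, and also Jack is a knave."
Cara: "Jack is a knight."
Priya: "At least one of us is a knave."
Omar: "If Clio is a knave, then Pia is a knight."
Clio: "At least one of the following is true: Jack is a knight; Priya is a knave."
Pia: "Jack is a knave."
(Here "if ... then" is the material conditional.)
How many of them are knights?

3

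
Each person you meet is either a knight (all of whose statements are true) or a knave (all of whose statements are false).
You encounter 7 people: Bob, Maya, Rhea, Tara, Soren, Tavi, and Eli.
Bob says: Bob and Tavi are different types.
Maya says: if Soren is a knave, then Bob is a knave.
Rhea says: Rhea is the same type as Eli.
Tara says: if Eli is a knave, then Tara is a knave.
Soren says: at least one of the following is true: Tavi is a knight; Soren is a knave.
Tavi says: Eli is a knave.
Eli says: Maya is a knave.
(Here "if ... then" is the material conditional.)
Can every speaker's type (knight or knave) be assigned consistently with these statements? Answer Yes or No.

No

Checking all 128 assignments, each has at least one speaker whose statement's truth value contradicts their type.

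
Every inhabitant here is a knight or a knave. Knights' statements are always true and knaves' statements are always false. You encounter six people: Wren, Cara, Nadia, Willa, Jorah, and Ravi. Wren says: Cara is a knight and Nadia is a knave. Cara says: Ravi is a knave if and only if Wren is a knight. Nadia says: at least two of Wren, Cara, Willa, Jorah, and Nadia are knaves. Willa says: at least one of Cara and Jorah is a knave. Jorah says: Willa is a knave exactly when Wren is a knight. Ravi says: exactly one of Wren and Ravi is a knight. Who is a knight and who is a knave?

Knights: Nadia, Willa, and Jorah. Knaves: Wren, Cara, and Ravi.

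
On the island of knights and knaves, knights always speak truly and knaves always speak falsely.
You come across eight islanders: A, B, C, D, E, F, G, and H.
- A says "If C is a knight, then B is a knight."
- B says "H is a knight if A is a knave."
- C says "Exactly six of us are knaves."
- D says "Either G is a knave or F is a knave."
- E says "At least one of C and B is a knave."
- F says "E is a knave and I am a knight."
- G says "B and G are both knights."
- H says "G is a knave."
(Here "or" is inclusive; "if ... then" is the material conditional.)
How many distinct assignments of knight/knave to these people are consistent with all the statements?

Consistent assignments:
  A=knight, B=knight, C=knave, D=knight, E=knight, F=knave, G=knight, H=knave
  A=knight, B=knight, C=knave, D=knight, E=knight, F=knave, G=knave, H=knight

2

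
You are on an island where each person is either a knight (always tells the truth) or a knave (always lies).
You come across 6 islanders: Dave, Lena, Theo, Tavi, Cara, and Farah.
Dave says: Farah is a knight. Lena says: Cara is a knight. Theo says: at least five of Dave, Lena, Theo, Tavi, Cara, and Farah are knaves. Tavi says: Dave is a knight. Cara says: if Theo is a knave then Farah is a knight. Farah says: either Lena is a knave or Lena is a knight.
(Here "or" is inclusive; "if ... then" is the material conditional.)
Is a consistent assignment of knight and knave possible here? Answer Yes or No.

Yes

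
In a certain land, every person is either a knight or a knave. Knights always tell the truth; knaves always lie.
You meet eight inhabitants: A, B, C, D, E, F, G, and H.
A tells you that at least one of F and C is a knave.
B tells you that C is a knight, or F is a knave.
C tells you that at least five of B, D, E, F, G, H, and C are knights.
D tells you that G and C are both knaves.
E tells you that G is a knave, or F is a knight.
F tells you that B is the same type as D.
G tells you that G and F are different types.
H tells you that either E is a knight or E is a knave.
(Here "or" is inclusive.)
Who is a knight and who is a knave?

A is a knight, B is a knight, C is a knave, D is a knave, E is a knave, F is a knave, G is a knight, and H is a knight.

A (knight): "at least one of F and C is a knave" — true. ✓
B is a knight; "C is a knight, or F is a knave" is true, as required.
C (knave): "at least five of B, D, E, F, G, H, and C are knights" — false. ✓
D is a knave; "G and C are both knaves" is false, as required.
As a knave, E's statement "G is a knave, or F is a knight" should be false; it is.
F is a knave; "B is the same type as D" is false, as required.
G (knight): "G and F are different types" — true. ✓
H is a knight; "either E is a knight or E is a knave" is true, as required.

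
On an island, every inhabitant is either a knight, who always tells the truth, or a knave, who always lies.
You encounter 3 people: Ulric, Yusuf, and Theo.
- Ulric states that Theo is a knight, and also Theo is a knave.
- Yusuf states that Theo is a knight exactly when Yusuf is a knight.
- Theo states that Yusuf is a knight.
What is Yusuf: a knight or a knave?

Yusuf is a knight.

Consistent assignments: {Ulric=knave, Yusuf=knight, Theo=knight}
In every consistent assignment, Yusuf is a knight.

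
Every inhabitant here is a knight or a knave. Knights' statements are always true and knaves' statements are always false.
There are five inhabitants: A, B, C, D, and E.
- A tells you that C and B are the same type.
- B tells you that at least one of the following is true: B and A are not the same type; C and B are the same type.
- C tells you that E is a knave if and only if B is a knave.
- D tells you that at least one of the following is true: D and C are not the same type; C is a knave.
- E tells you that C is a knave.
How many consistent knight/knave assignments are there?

0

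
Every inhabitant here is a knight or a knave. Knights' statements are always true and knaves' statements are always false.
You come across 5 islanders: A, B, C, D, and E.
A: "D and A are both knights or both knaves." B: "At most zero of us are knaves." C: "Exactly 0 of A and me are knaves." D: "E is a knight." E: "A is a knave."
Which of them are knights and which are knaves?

Knights: D and E. Knaves: A, B, and C.

A (knave): "D and A are both knights or both knaves" — False. ✓
B is a knave, and the claim "at most zero of us are knaves" is indeed False.
Since C is a knave, "exactly 0 of A and me are knaves" needs to be False, which holds.
Since D is a knight, "E is a knight" needs to be True, which holds.
E (knight): "A is a knave" — True. ✓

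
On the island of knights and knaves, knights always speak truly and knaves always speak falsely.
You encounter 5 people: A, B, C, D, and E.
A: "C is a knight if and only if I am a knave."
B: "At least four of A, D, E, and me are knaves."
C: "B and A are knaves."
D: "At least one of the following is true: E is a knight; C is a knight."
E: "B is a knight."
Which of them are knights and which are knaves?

A is a knight, B is a knave, C is a knave, D is a knave, and E is a knave.

A (knight): "C is a knight if and only if I am a knave" — True. ✓
B is a knave, and the claim "at least four of A, D, E, and me are knaves" is indeed False.
Since C is a knave, "B and A are knaves" needs to be False, which holds.
As a knave, D's statement "at least one of the following is true: E is a knight; C is a knight" should be False; it is.
E is a knave; "B is a knight" is False, as required.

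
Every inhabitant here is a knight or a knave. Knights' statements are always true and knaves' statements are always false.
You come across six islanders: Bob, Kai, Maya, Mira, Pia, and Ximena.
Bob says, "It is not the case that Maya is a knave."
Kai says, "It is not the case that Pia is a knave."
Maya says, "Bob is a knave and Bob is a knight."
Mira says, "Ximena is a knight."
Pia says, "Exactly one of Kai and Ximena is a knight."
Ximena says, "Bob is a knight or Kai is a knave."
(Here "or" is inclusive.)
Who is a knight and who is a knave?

Knights: Kai and Pia. Knaves: Bob, Maya, Mira, and Ximena.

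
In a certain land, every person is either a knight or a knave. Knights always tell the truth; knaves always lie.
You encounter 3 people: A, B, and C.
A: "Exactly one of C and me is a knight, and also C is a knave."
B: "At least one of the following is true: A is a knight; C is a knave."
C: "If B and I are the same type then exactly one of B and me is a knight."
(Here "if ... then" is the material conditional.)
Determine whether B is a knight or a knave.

Consistent assignments: {A=knave, B=knave, C=knight}
In every consistent assignment, B is a knave.

B is a knave.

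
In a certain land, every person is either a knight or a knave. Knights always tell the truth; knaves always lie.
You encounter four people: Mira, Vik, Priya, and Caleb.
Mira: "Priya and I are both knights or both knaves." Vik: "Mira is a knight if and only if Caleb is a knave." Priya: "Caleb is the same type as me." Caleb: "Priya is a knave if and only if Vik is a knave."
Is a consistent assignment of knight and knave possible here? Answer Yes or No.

Yes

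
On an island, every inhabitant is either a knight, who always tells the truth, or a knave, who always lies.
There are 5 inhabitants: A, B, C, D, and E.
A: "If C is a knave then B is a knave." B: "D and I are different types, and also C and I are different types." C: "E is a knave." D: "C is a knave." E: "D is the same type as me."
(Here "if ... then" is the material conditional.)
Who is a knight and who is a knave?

A is a knight, B is a knave, C is a knave, D is a knight, and E is a knight.

Suppose A is a knave. Then A's statement "if C is a knave then B is a knave" would have to be false. Checking the 16 ways to assign the others, none is consistent with every speaker.
(For instance, with B=knave, C=knave, D=knight, E=knight, A's claim "if C is a knave then B is a knave" comes out true where it would need to be false.)
So A must be a knight, making "if C is a knave then B is a knave" true. Taking A=knight, B=knave, C=knave, D=knight, E=knight, each remaining statement checks out:
  B (knave): "D and I are different types, and also C and I are different types" — false. ✓
  C (knave): "E is a knave" — false. ✓
  D (knight): "C is a knave" — true. ✓
  E (knight): "D is the same type as me" — true. ✓
This is the unique consistent assignment.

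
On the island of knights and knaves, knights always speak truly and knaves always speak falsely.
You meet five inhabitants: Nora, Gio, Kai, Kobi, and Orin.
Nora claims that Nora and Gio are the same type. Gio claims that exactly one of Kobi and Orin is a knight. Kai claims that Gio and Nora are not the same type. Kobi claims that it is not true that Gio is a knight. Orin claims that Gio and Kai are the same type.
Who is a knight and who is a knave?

Nora is a knave, Gio is a knight, Kai is a knight, Kobi is a knave, and Orin is a knight.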